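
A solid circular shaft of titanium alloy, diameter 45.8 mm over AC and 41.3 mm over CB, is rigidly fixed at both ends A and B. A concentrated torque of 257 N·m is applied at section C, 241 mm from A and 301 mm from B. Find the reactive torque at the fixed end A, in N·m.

Compatibility: T_A·a/J_AC = T_B·b/J_CB with T_A + T_B = T₀.
J_AC = 4.32×10^-7 m⁴, J_CB = 2.86×10^-7 m⁴, so T_A = T₀·(J_AC/a)/((J_AC/a)+(J_CB/b)) = 168.0 N·m, T_B = 88.96 N·m.

168 N·m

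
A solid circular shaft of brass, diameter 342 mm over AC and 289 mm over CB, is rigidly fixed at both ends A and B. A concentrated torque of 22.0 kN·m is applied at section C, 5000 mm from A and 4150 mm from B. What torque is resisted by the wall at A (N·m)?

Compatibility: T_A·a/J_AC = T_B·b/J_CB with T_A + T_B = T₀.
J_AC = 1.34×10^-3 m⁴, J_CB = 6.85×10^-4 m⁴, so T_A = T₀·(J_AC/a)/((J_AC/a)+(J_CB/b)) = 13630 N·m, T_B = 8372 N·m.

13600 N·m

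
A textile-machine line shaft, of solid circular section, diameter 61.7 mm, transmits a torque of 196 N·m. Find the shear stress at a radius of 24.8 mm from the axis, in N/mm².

J = πd⁴/32 = π(0.0617)⁴/32 = 1.423×10^-6 m⁴.
Shear stress varies linearly with radius: τ = T·r/J = 196.0 × 0.0248 / 1.423×10^-6 = 3.416×10^6 Pa.

3.42 N/mm²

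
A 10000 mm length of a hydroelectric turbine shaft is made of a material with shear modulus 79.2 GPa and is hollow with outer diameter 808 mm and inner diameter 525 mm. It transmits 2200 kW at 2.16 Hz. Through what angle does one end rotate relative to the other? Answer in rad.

5.95e-4 rad

ω = 2π·2.16 = 13.57 rad/s, so T = P/ω = 2200×10³ / 13.57 = 162100 N·m.
J = π(d_o⁴ − d_i⁴)/32 = π(0.808⁴ − 0.525⁴)/32 = 0.03439 m⁴.
θ = T·L/(G·J) = 162100 × 10.0 / (79.2×10⁹ × 0.03439) = 5.952×10^-4 rad.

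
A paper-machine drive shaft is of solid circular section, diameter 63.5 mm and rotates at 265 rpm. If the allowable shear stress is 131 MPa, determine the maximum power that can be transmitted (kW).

J = πd⁴/32 = π(0.0635)⁴/32 = 1.596×10^-6 m⁴.
T_max = τ_allow·J/r = 1.31×10^8 × 1.596×10^-6 / 0.0318 = 6586 N·m.
ω = 2π·265/60 = 27.75 rad/s, so P_max = T_max·ω = 1.828×10^5 W.

183 kW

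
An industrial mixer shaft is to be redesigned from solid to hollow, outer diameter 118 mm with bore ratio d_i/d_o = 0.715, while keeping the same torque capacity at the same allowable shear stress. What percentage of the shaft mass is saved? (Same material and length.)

40.2 %

Equal τ_max and T ⇒ the solid shaft needs d_s³ = d_o³(1−k⁴), so d_s = 118·(1−0.715⁴)^(1/3) = 106.7 mm.
Area ratio A_h/A_s = d_o²(1−k²)/d_s² = (1−k²)/(1−k⁴)^(2/3) = 0.5982.
Mass saving = 1 − 0.5982 = 40.2 %.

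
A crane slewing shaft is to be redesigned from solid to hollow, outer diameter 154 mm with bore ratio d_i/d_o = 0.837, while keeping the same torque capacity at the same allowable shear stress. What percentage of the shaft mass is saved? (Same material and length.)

Equal τ_max and T ⇒ the solid shaft needs d_s³ = d_o³(1−k⁴), so d_s = 154·(1−0.837⁴)^(1/3) = 123.0 mm.
Area ratio A_h/A_s = d_o²(1−k²)/d_s² = (1−k²)/(1−k⁴)^(2/3) = 0.4696.
Mass saving = 1 − 0.4696 = 53.0 %.

53.0 %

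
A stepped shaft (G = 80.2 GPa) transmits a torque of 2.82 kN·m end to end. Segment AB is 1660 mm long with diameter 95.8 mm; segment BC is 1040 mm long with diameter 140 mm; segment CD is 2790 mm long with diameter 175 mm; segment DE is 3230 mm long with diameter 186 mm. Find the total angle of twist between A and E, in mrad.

10.1 mrad

J_AB = π(0.0958)⁴/32 = 8.27×10^-6 m⁴; J_BC = π(0.140)⁴/32 = 3.77×10^-5 m⁴; J_CD = π(0.175)⁴/32 = 9.21×10^-5 m⁴; J_DE = π(0.186)⁴/32 = 1.18×10^-4 m⁴.
θ = (T/G)·Σ L_i/J_i = (2820/80.2×10⁹)·(1.66/8.27×10^-6 + 1.04/3.77×10^-5 + 2.79/9.21×10^-5 + 3.23/1.18×10^-4) = 0.01006 rad.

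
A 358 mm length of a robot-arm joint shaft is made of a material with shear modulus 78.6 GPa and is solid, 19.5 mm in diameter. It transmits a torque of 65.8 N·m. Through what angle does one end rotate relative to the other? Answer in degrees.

1.21°

J = πd⁴/32 = π(0.0195)⁴/32 = 1.420×10^-8 m⁴.
θ = T·L/(G·J) = 65.80 × 0.358 / (78.6×10⁹ × 1.420×10^-8) = 0.02111 rad.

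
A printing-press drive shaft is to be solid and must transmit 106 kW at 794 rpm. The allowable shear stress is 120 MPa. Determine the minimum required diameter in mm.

ω = 2π·794/60 = 83.15 rad/s, so T = P/ω = 106×10³ / 83.15 = 1275 N·m.
For a solid shaft τ_max = 16T/(πd³), so d = (16T/(π τ_allow))^(1/3) = (16·1275/(π·1.20×10^8))^(1/3) = 0.03782 m.

37.8 mm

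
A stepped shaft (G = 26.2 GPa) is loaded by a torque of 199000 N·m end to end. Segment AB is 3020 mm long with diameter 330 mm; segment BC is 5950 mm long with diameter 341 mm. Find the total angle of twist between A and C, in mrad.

53.7 mrad

J_AB = π(0.330)⁴/32 = 1.16×10^-3 m⁴; J_BC = π(0.341)⁴/32 = 1.33×10^-3 m⁴.
θ = (T/G)·Σ L_i/J_i = (199000/26.2×10⁹)·(3.02/1.16×10^-3 + 5.95/1.33×10^-3) = 0.05375 rad.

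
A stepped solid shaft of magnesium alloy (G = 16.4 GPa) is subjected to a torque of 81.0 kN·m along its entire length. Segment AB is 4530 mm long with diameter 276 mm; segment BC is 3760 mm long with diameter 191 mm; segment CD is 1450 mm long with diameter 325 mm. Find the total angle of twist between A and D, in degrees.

J_AB = π(0.276)⁴/32 = 5.70×10^-4 m⁴; J_BC = π(0.191)⁴/32 = 1.31×10^-4 m⁴; J_CD = π(0.325)⁴/32 = 1.10×10^-3 m⁴.
θ = (T/G)·Σ L_i/J_i = (81000/16.4×10⁹)·(4.53/5.70×10^-4 + 3.76/1.31×10^-4 + 1.45/1.10×10^-3) = 0.1879 rad.

10.8°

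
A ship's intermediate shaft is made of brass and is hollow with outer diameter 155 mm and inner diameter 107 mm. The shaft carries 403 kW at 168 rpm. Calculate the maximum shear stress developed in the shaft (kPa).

40500 kPa

ω = 2π·168/60 = 17.59 rad/s, so T = P/ω = 403×10³ / 17.59 = 22910 N·m.
J = π(d_o⁴ − d_i⁴)/32 = π(0.155⁴ − 0.107⁴)/32 = 4.380×10^-5 m⁴.
τ_max = T·r/J = 22910 × 0.0775 / 4.380×10^-5 = 4.053×10^7 Pa.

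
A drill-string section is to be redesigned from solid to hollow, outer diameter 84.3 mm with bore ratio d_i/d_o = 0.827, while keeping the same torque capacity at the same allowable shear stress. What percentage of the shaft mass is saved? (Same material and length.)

51.9 %

Equal τ_max and T ⇒ the solid shaft needs d_s³ = d_o³(1−k⁴), so d_s = 84.3·(1−0.827⁴)^(1/3) = 68.32 mm.
Area ratio A_h/A_s = d_o²(1−k²)/d_s² = (1−k²)/(1−k⁴)^(2/3) = 0.4813.
Mass saving = 1 − 0.4813 = 51.9 %.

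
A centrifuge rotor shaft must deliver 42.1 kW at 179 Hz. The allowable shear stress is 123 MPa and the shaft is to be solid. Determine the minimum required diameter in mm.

11.6 mm

ω = 2π·179 = 1125 rad/s, so T = P/ω = 42.1×10³ / 1125 = 37.43 N·m.
For a solid shaft τ_max = 16T/(πd³), so d = (16T/(π τ_allow))^(1/3) = (16·37.43/(π·1.23×10^8))^(1/3) = 0.01157 m.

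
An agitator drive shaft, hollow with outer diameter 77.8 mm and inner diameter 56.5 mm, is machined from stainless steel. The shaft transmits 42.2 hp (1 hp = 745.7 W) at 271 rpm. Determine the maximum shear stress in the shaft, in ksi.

2.41 ksi

ω = 2π·271/60 = 28.38 rad/s, so T = P/ω = 42.2×745.7 / 28.38 = 1109 N·m.
J = π(d_o⁴ − d_i⁴)/32 = π(0.0778⁴ − 0.0565⁴)/32 = 2.596×10^-6 m⁴.
τ_max = T·r/J = 1109 × 0.0389 / 2.596×10^-6 = 1.661×10^7 Pa.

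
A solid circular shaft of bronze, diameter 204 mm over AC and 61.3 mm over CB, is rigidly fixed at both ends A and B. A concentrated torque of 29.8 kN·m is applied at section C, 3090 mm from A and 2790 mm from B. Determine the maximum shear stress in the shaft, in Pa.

Compatibility: T_A·a/J_AC = T_B·b/J_CB with T_A + T_B = T₀.
J_AC = 1.70×10^-4 m⁴, J_CB = 1.39×10^-6 m⁴, so T_A = T₀·(J_AC/a)/((J_AC/a)+(J_CB/b)) = 29530 N·m, T_B = 266.7 N·m.
τ in each portion: τ_AC = 1.77×10^7 Pa, τ_CB = 5.90×10^6 Pa; maximum is in AC.
τ_max = T_AC·r/J = 29530·0.102/1.70×10^-4 = 1.772×10^7 Pa.

1.77e7 Pa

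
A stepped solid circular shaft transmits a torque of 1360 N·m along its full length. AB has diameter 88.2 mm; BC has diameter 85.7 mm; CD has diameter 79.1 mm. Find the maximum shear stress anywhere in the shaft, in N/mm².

14.0 N/mm²

Under the same torque, τ_max = 16T/(πd³) is largest where d is smallest — segment CD (d = 79.1 mm).
τ_max = 16·1360/(π·(0.0791)³) = 1.400×10^7 Pa.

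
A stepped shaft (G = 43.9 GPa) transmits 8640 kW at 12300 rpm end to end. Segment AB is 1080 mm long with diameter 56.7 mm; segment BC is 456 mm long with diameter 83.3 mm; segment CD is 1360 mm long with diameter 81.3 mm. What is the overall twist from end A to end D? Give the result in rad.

0.226 rad

ω = 2π·12300/60 = 1288 rad/s, so T = P/ω = 8640×10³ / 1288 = 6708 N·m.
J_AB = π(0.0567)⁴/32 = 1.01×10^-6 m⁴; J_BC = π(0.0833)⁴/32 = 4.73×10^-6 m⁴; J_CD = π(0.0813)⁴/32 = 4.29×10^-6 m⁴.
θ = (T/G)·Σ L_i/J_i = (6708/43.9×10⁹)·(1.08/1.01×10^-6 + 0.456/4.73×10^-6 + 1.36/4.29×10^-6) = 0.2258 rad.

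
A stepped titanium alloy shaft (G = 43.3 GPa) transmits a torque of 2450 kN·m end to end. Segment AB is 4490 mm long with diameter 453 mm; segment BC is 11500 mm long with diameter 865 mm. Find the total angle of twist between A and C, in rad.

0.0733 rad

J_AB = π(0.453)⁴/32 = 4.13×10^-3 m⁴; J_BC = π(0.865)⁴/32 = 0.0550 m⁴.
θ = (T/G)·Σ L_i/J_i = (2.450e6/43.3×10⁹)·(4.49/4.13×10^-3 + 11.5/0.0550) = 0.07329 rad.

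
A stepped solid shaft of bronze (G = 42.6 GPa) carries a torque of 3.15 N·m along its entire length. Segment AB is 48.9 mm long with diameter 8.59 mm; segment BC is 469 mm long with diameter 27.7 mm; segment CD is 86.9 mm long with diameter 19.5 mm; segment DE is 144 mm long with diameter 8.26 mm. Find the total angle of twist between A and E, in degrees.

J_AB = π(0.00859)⁴/32 = 5.35×10^-10 m⁴; J_BC = π(0.0277)⁴/32 = 5.78×10^-8 m⁴; J_CD = π(0.0195)⁴/32 = 1.42×10^-8 m⁴; J_DE = π(0.00826)⁴/32 = 4.57×10^-10 m⁴.
θ = (T/G)·Σ L_i/J_i = (3.150/42.6×10⁹)·(0.0489/5.35×10^-10 + 0.469/5.78×10^-8 + 0.0869/1.42×10^-8 + 0.144/4.57×10^-10) = 0.03112 rad.

1.78°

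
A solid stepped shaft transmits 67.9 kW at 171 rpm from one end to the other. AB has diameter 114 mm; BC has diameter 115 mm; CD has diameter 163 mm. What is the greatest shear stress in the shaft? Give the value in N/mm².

13.0 N/mm²

ω = 2π·171/60 = 17.91 rad/s, so T = P/ω = 67.9×10³ / 17.91 = 3792 N·m.
Under the same torque, τ_max = 16T/(πd³) is largest where d is smallest — segment AB (d = 114 mm).
τ_max = 16·3792/(π·(0.114)³) = 1.303×10^7 Pa.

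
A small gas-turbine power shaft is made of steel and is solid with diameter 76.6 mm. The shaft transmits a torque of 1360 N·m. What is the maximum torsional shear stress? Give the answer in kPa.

15400 kPa

J = πd⁴/32 = π(0.0766)⁴/32 = 3.380×10^-6 m⁴.
τ_max = T·r/J = 1360 × 0.0383 / 3.380×10^-6 = 1.541×10^7 Pa.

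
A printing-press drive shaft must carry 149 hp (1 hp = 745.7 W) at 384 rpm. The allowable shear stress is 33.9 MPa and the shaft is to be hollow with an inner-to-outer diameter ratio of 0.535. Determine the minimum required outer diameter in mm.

ω = 2π·384/60 = 40.21 rad/s, so T = P/ω = 149×745.7 / 40.21 = 2763 N·m.
For a hollow shaft with d_i/d_o = 0.535: τ_max = 16T/(π d_o³ (1−k⁴)), so d_o = [16T/(π τ_allow (1−k⁴))]^(1/3) = [16·2763/(π·3.39×10^7·0.9181)]^(1/3) = 0.07675 m.

76.8 mm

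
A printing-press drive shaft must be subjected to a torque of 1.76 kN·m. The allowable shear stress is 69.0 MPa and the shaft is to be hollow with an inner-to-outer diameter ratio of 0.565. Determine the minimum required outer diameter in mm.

For a hollow shaft with d_i/d_o = 0.565: τ_max = 16T/(π d_o³ (1−k⁴)), so d_o = [16T/(π τ_allow (1−k⁴))]^(1/3) = [16·1760/(π·6.90×10^7·0.8981)]^(1/3) = 0.05249 m.

52.5 mm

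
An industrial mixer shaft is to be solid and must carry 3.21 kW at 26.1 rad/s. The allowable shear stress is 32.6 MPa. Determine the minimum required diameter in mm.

26.8 mm

ω = 26.1 rad/s, so T = P/ω = 3.21×10³ / 26.10 = 123.0 N·m.
For a solid shaft τ_max = 16T/(πd³), so d = (16T/(π τ_allow))^(1/3) = (16·123.0/(π·3.26×10^7))^(1/3) = 0.02678 m.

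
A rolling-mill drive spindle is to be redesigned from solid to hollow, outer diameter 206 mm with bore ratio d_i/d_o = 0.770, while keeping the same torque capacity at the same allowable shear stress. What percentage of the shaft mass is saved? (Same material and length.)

45.7 %

Equal τ_max and T ⇒ the solid shaft needs d_s³ = d_o³(1−k⁴), so d_s = 206·(1−0.770⁴)^(1/3) = 178.3 mm.
Area ratio A_h/A_s = d_o²(1−k²)/d_s² = (1−k²)/(1−k⁴)^(2/3) = 0.5434.
Mass saving = 1 − 0.5434 = 45.7 %.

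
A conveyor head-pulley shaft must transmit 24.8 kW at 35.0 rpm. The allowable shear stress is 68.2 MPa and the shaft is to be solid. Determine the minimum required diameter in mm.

79.6 mm

ω = 2π·35.0/60 = 3.665 rad/s, so T = P/ω = 24.8×10³ / 3.665 = 6766 N·m.
For a solid shaft τ_max = 16T/(πd³), so d = (16T/(π τ_allow))^(1/3) = (16·6766/(π·6.82×10^7))^(1/3) = 0.07965 m.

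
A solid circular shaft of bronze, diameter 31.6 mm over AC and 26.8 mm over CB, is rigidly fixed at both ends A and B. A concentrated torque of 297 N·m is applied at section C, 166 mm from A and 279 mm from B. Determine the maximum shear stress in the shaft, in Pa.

3.67e7 Pa

Compatibility: T_A·a/J_AC = T_B·b/J_CB with T_A + T_B = T₀.
J_AC = 9.79×10^-8 m⁴, J_CB = 5.06×10^-8 m⁴, so T_A = T₀·(J_AC/a)/((J_AC/a)+(J_CB/b)) = 227.1 N·m, T_B = 69.90 N·m.
τ in each portion: τ_AC = 3.67×10^7 Pa, τ_CB = 1.85×10^7 Pa; maximum is in AC.
τ_max = T_AC·r/J = 227.1·0.0158/9.79×10^-8 = 3.665×10^7 Pa.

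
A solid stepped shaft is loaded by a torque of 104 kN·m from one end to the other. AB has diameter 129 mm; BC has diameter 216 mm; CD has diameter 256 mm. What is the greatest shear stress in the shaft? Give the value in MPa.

247 MPa

Under the same torque, τ_max = 16T/(πd³) is largest where d is smallest — segment AB (d = 129 mm).
τ_max = 16·104000/(π·(0.129)³) = 2.467×10^8 Pa.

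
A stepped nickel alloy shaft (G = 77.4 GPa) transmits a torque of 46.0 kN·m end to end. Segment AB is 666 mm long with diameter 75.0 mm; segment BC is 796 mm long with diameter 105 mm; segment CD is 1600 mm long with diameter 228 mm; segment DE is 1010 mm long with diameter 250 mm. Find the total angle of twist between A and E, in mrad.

J_AB = π(0.0750)⁴/32 = 3.11×10^-6 m⁴; J_BC = π(0.105)⁴/32 = 1.19×10^-5 m⁴; J_CD = π(0.228)⁴/32 = 2.65×10^-4 m⁴; J_DE = π(0.250)⁴/32 = 3.83×10^-4 m⁴.
θ = (T/G)·Σ L_i/J_i = (46000/77.4×10⁹)·(0.666/3.11×10^-6 + 0.796/1.19×10^-5 + 1.60/2.65×10^-4 + 1.01/3.83×10^-4) = 0.1722 rad.

172 mrad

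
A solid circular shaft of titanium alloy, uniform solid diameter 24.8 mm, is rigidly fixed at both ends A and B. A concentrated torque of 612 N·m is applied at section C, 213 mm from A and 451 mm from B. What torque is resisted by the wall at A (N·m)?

With uniform GJ and both ends fixed, compatibility θ_AC = θ_CB gives T_A·a = T_B·b, together with T_A + T_B = T₀.
T_A = T₀·b/(a+b) = 612.0·451/664.0 = 415.7 N·m; T_B = 196.3 N·m.

416 N·m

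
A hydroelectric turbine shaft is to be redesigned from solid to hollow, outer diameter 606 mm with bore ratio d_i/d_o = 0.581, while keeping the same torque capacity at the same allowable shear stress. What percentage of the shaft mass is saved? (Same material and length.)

28.2 %

Equal τ_max and T ⇒ the solid shaft needs d_s³ = d_o³(1−k⁴), so d_s = 606·(1−0.581⁴)^(1/3) = 582.0 mm.
Area ratio A_h/A_s = d_o²(1−k²)/d_s² = (1−k²)/(1−k⁴)^(2/3) = 0.7181.
Mass saving = 1 − 0.7181 = 28.2 %.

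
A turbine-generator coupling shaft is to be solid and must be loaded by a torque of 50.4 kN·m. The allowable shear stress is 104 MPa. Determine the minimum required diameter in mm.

For a solid shaft τ_max = 16T/(πd³), so d = (16T/(π τ_allow))^(1/3) = (16·50400/(π·1.04×10^8))^(1/3) = 0.1351 m.

135 mm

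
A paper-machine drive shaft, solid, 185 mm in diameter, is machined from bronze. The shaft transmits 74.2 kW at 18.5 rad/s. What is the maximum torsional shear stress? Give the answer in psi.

ω = 18.5 rad/s, so T = P/ω = 74.2×10³ / 18.50 = 4011 N·m.
J = πd⁴/32 = π(0.185)⁴/32 = 1.150×10^-4 m⁴.
τ_max = T·r/J = 4011 × 0.0925 / 1.150×10^-4 = 3.226×10^6 Pa.

468 psi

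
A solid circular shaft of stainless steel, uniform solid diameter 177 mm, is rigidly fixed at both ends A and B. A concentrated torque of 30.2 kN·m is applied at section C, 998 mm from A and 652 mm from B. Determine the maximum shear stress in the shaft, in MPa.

16.8 MPa

With uniform GJ and both ends fixed, compatibility θ_AC = θ_CB gives T_A·a = T_B·b, together with T_A + T_B = T₀.
T_A = T₀·b/(a+b) = 30200·652/1650 = 11930 N·m; T_B = 18270 N·m.
τ in each portion: τ_AC = 1.10×10^7 Pa, τ_CB = 1.68×10^7 Pa; maximum is in CB.
τ_max = T_CB·r/J = 18270·0.0885/9.64×10^-5 = 1.678×10^7 Pa.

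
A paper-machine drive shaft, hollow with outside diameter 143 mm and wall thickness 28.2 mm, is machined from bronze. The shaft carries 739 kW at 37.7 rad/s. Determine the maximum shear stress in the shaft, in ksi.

ω = 37.7 rad/s, so T = P/ω = 739×10³ / 37.70 = 19600 N·m.
J = π(d_o⁴ − d_i⁴)/32 = π(0.143⁴ − 0.0866⁴)/32 = 3.553×10^-5 m⁴.
τ_max = T·r/J = 19600 × 0.0715 / 3.553×10^-5 = 3.945×10^7 Pa.

5.72 ksi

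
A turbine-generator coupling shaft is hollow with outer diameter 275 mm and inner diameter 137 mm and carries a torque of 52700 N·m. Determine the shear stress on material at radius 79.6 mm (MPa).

7.96 MPa

J = π(d_o⁴ − d_i⁴)/32 = π(0.275⁴ − 0.137⁴)/32 = 5.269×10^-4 m⁴.
Shear stress varies linearly with radius: τ = T·r/J = 52700 × 0.0796 / 5.269×10^-4 = 7.962×10^6 Pa.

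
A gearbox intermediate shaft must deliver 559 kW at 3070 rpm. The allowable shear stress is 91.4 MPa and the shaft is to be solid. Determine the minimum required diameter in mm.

45.9 mm

ω = 2π·3070/60 = 321.5 rad/s, so T = P/ω = 559×10³ / 321.5 = 1739 N·m.
For a solid shaft τ_max = 16T/(πd³), so d = (16T/(π τ_allow))^(1/3) = (16·1739/(π·9.14×10^7))^(1/3) = 0.04593 m.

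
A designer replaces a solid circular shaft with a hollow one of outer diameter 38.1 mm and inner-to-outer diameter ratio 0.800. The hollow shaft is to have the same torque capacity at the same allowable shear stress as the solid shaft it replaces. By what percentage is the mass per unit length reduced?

Equal τ_max and T ⇒ the solid shaft needs d_s³ = d_o³(1−k⁴), so d_s = 38.1·(1−0.800⁴)^(1/3) = 31.96 mm.
Area ratio A_h/A_s = d_o²(1−k²)/d_s² = (1−k²)/(1−k⁴)^(2/3) = 0.5115.
Mass saving = 1 − 0.5115 = 48.8 %.

48.8 %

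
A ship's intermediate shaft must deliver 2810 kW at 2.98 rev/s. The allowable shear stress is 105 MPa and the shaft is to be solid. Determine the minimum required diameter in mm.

194 mm

ω = 2π·2.98 = 18.72 rad/s, so T = P/ω = 2810×10³ / 18.72 = 150100 N·m.
For a solid shaft τ_max = 16T/(πd³), so d = (16T/(π τ_allow))^(1/3) = (16·150100/(π·1.05×10^8))^(1/3) = 0.1938 m.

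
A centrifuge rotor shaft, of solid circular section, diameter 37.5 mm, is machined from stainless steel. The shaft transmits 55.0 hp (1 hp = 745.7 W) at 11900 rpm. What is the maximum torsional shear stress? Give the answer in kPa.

3180 kPa

ω = 2π·11900/60 = 1246 rad/s, so T = P/ω = 55.0×745.7 / 1246 = 32.91 N·m.
J = πd⁴/32 = π(0.0375)⁴/32 = 1.941×10^-7 m⁴.
τ_max = T·r/J = 32.91 × 0.0187 / 1.941×10^-7 = 3.179×10^6 Pa.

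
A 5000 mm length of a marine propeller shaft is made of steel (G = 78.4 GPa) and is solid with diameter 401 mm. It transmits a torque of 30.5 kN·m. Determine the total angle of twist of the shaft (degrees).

J = πd⁴/32 = π(0.401)⁴/32 = 2.539×10^-3 m⁴.
θ = T·L/(G·J) = 30500 × 5.00 / (78.4×10⁹ × 2.539×10^-3) = 7.663×10^-4 rad.

0.0439°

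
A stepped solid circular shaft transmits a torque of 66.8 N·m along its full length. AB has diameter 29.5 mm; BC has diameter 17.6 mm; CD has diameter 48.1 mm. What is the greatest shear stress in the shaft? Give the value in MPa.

62.4 MPa

Under the same torque, τ_max = 16T/(πd³) is largest where d is smallest — segment BC (d = 17.6 mm).
τ_max = 16·66.80/(π·(0.0176)³) = 6.240×10^7 Pa.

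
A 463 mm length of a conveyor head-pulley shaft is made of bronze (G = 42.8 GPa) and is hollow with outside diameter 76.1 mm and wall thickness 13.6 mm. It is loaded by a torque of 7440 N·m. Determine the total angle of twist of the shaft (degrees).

J = π(d_o⁴ − d_i⁴)/32 = π(0.0761⁴ − 0.0489⁴)/32 = 2.731×10^-6 m⁴.
θ = T·L/(G·J) = 7440 × 0.463 / (42.8×10⁹ × 2.731×10^-6) = 0.02947 rad.

1.69°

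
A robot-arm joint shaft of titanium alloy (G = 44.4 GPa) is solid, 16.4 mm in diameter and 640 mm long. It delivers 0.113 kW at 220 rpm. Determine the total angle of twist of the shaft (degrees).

0.570°

ω = 2π·220/60 = 23.04 rad/s, so T = P/ω = 0.113×10³ / 23.04 = 4.905 N·m.
J = πd⁴/32 = π(0.0164)⁴/32 = 7.102×10^-9 m⁴.
θ = T·L/(G·J) = 4.905 × 0.640 / (44.4×10⁹ × 7.102×10^-9) = 9.955×10^-3 rad.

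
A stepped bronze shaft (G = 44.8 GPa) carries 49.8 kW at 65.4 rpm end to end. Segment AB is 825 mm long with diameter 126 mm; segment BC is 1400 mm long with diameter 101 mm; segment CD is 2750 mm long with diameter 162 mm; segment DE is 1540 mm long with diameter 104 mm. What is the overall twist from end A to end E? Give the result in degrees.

3.21°

ω = 2π·65.4/60 = 6.849 rad/s, so T = P/ω = 49.8×10³ / 6.849 = 7271 N·m.
J_AB = π(0.126)⁴/32 = 2.47×10^-5 m⁴; J_BC = π(0.101)⁴/32 = 1.02×10^-5 m⁴; J_CD = π(0.162)⁴/32 = 6.76×10^-5 m⁴; J_DE = π(0.104)⁴/32 = 1.15×10^-5 m⁴.
θ = (T/G)·Σ L_i/J_i = (7271/44.8×10⁹)·(0.825/2.47×10^-5 + 1.40/1.02×10^-5 + 2.75/6.76×10^-5 + 1.54/1.15×10^-5) = 0.05602 rad.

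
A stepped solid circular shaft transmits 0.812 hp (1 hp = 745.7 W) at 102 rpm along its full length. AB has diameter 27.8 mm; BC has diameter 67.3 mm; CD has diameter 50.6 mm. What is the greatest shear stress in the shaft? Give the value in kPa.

ω = 2π·102/60 = 10.68 rad/s, so T = P/ω = 0.812×745.7 / 10.68 = 56.69 N·m.
Under the same torque, τ_max = 16T/(πd³) is largest where d is smallest — segment AB (d = 27.8 mm).
τ_max = 16·56.69/(π·(0.0278)³) = 1.344×10^7 Pa.

13400 kPa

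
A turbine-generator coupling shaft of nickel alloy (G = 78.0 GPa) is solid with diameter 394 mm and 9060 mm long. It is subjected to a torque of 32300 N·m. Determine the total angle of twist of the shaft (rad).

0.00159 rad

J = πd⁴/32 = π(0.394)⁴/32 = 2.366×10^-3 m⁴.
θ = T·L/(G·J) = 32300 × 9.06 / (78.0×10⁹ × 2.366×10^-3) = 1.586×10^-3 rad.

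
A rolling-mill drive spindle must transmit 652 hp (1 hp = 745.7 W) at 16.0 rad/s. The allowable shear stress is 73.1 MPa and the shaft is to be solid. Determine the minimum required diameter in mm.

128 mm

ω = 16.0 rad/s, so T = P/ω = 652×745.7 / 16.00 = 30390 N·m.
For a solid shaft τ_max = 16T/(πd³), so d = (16T/(π τ_allow))^(1/3) = (16·30390/(π·7.31×10^7))^(1/3) = 0.1284 m.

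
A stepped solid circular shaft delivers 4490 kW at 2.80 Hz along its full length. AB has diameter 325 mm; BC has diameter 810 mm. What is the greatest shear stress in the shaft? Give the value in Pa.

3.79e7 Pa

ω = 2π·2.80 = 17.59 rad/s, so T = P/ω = 4490×10³ / 17.59 = 255200 N·m.
Under the same torque, τ_max = 16T/(πd³) is largest where d is smallest — segment AB (d = 325 mm).
τ_max = 16·255200/(π·(0.325)³) = 3.786×10^7 Pa.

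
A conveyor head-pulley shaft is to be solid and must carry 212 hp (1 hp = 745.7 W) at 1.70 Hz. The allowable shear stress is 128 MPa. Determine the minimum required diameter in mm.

83.8 mm

ω = 2π·1.70 = 10.68 rad/s, so T = P/ω = 212×745.7 / 10.68 = 14800 N·m.
For a solid shaft τ_max = 16T/(πd³), so d = (16T/(π τ_allow))^(1/3) = (16·14800/(π·1.28×10^8))^(1/3) = 0.08382 m.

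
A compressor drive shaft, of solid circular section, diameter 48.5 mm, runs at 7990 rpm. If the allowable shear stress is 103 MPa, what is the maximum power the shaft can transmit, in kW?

1930 kW

J = πd⁴/32 = π(0.0485)⁴/32 = 5.432×10^-7 m⁴.
T_max = τ_allow·J/r = 1.03×10^8 × 5.432×10^-7 / 0.0243 = 2307 N·m.
ω = 2π·7990/60 = 836.7 rad/s, so P_max = T_max·ω = 1.930×10^6 W.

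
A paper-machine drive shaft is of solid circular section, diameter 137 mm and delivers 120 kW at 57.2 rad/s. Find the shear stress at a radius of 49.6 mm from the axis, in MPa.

ω = 57.2 rad/s, so T = P/ω = 120×10³ / 57.20 = 2098 N·m.
J = πd⁴/32 = π(0.137)⁴/32 = 3.458×10^-5 m⁴.
Shear stress varies linearly with radius: τ = T·r/J = 2098 × 0.0496 / 3.458×10^-5 = 3.009×10^6 Pa.

3.01 MPa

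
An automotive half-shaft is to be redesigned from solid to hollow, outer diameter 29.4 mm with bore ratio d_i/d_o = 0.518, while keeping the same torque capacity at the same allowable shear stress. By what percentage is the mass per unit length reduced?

Equal τ_max and T ⇒ the solid shaft needs d_s³ = d_o³(1−k⁴), so d_s = 29.4·(1−0.518⁴)^(1/3) = 28.68 mm.
Area ratio A_h/A_s = d_o²(1−k²)/d_s² = (1−k²)/(1−k⁴)^(2/3) = 0.7690.
Mass saving = 1 − 0.7690 = 23.1 %.

23.1 %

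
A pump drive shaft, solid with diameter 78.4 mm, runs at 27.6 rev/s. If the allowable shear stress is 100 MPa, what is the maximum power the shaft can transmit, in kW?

J = πd⁴/32 = π(0.0784)⁴/32 = 3.709×10^-6 m⁴.
T_max = τ_allow·J/r = 1.00×10^8 × 3.709×10^-6 / 0.0392 = 9462 N·m.
ω = 2π·27.6 = 173.4 rad/s, so P_max = T_max·ω = 1.641×10^6 W.

1640 kW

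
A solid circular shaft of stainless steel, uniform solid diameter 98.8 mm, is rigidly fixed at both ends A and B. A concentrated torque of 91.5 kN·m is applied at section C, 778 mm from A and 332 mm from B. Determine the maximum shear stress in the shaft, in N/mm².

339 N/mm²

With uniform GJ and both ends fixed, compatibility θ_AC = θ_CB gives T_A·a = T_B·b, together with T_A + T_B = T₀.
T_A = T₀·b/(a+b) = 91500·332/1110 = 27370 N·m; T_B = 64130 N·m.
τ in each portion: τ_AC = 1.45×10^8 Pa, τ_CB = 3.39×10^8 Pa; maximum is in CB.
τ_max = T_CB·r/J = 64130·0.0494/9.35×10^-6 = 3.387×10^8 Pa.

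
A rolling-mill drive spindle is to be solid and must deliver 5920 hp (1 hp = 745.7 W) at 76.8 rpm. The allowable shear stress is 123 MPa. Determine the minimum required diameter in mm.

283 mm

ω = 2π·76.8/60 = 8.042 rad/s, so T = P/ω = 5920×745.7 / 8.042 = 548900 N·m.
For a solid shaft τ_max = 16T/(πd³), so d = (16T/(π τ_allow))^(1/3) = (16·548900/(π·1.23×10^8))^(1/3) = 0.2833 m.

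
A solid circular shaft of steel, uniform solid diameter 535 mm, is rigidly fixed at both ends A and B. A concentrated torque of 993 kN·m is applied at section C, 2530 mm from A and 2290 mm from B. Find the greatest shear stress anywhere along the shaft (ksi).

2.51 ksi

With uniform GJ and both ends fixed, compatibility θ_AC = θ_CB gives T_A·a = T_B·b, together with T_A + T_B = T₀.
T_A = T₀·b/(a+b) = 993000·2290/4820 = 471800 N·m; T_B = 521200 N·m.
τ in each portion: τ_AC = 1.57×10^7 Pa, τ_CB = 1.73×10^7 Pa; maximum is in CB.
τ_max = T_CB·r/J = 521200·0.268/8.04×10^-3 = 1.734×10^7 Pa.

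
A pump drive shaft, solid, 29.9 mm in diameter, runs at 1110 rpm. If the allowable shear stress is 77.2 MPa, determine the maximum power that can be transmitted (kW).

47.1 kW

J = πd⁴/32 = π(0.0299)⁴/32 = 7.847×10^-8 m⁴.
T_max = τ_allow·J/r = 7.72×10^7 × 7.847×10^-8 / 0.0149 = 405.2 N·m.
ω = 2π·1110/60 = 116.2 rad/s, so P_max = T_max·ω = 4.710×10^4 W.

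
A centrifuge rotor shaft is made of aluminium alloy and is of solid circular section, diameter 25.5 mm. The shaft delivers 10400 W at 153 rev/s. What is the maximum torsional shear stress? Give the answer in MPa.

3.32 MPa

ω = 2π·153 = 961.3 rad/s, so T = P/ω = 10400 / 961.3 = 10.82 N·m.
J = πd⁴/32 = π(0.0255)⁴/32 = 4.151×10^-8 m⁴.
τ_max = T·r/J = 10.82 × 0.0127 / 4.151×10^-8 = 3.323×10^6 Pa.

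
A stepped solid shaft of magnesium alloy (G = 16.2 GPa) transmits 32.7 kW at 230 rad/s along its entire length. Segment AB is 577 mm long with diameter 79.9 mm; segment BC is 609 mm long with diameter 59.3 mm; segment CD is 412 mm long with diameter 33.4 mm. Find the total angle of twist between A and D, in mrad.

35.3 mrad

ω = 230 rad/s, so T = P/ω = 32.7×10³ / 230.0 = 142.2 N·m.
J_AB = π(0.0799)⁴/32 = 4.00×10^-6 m⁴; J_BC = π(0.0593)⁴/32 = 1.21×10^-6 m⁴; J_CD = π(0.0334)⁴/32 = 1.22×10^-7 m⁴.
θ = (T/G)·Σ L_i/J_i = (142.2/16.2×10⁹)·(0.577/4.00×10^-6 + 0.609/1.21×10^-6 + 0.412/1.22×10^-7) = 0.03526 rad.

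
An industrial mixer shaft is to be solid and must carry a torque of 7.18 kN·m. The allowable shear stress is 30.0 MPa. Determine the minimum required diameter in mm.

107 mm

For a solid shaft τ_max = 16T/(πd³), so d = (16T/(π τ_allow))^(1/3) = (16·7180/(π·3.00×10^7))^(1/3) = 0.1068 m.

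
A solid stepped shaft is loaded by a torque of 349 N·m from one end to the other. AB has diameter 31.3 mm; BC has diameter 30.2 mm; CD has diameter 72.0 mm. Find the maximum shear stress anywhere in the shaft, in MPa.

64.5 MPa

Under the same torque, τ_max = 16T/(πd³) is largest where d is smallest — segment BC (d = 30.2 mm).
τ_max = 16·349.0/(π·(0.0302)³) = 6.453×10^7 Pa.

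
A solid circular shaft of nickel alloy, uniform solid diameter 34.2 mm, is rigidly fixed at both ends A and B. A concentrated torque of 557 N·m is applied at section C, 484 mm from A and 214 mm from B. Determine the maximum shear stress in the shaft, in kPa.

49200 kPa

With uniform GJ and both ends fixed, compatibility θ_AC = θ_CB gives T_A·a = T_B·b, together with T_A + T_B = T₀.
T_A = T₀·b/(a+b) = 557.0·214/698.0 = 170.8 N·m; T_B = 386.2 N·m.
τ in each portion: τ_AC = 2.17×10^7 Pa, τ_CB = 4.92×10^7 Pa; maximum is in CB.
τ_max = T_CB·r/J = 386.2·0.0171/1.34×10^-7 = 4.917×10^7 Pa.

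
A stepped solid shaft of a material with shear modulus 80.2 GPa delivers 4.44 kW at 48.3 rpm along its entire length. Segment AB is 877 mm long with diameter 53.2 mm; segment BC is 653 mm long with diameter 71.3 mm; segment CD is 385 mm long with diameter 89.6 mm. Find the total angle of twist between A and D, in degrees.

0.899°

ω = 2π·48.3/60 = 5.058 rad/s, so T = P/ω = 4.44×10³ / 5.058 = 877.8 N·m.
J_AB = π(0.0532)⁴/32 = 7.86×10^-7 m⁴; J_BC = π(0.0713)⁴/32 = 2.54×10^-6 m⁴; J_CD = π(0.0896)⁴/32 = 6.33×10^-6 m⁴.
θ = (T/G)·Σ L_i/J_i = (877.8/80.2×10⁹)·(0.877/7.86×10^-7 + 0.653/2.54×10^-6 + 0.385/6.33×10^-6) = 0.01569 rad.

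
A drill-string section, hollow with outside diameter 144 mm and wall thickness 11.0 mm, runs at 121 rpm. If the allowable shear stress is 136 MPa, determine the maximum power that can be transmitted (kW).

490 kW

J = π(d_o⁴ − d_i⁴)/32 = π(0.144⁴ − 0.122⁴)/32 = 2.046×10^-5 m⁴.
T_max = τ_allow·J/r = 1.36×10^8 × 2.046×10^-5 / 0.0720 = 38650 N·m.
ω = 2π·121/60 = 12.67 rad/s, so P_max = T_max·ω = 4.898×10^5 W.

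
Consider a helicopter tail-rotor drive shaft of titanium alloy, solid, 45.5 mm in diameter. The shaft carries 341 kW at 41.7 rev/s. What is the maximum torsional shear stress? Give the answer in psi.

10200 psi

ω = 2π·41.7 = 262.0 rad/s, so T = P/ω = 341×10³ / 262.0 = 1301 N·m.
J = πd⁴/32 = π(0.0455)⁴/32 = 4.208×10^-7 m⁴.
τ_max = T·r/J = 1301 × 0.0227 / 4.208×10^-7 = 7.037×10^7 Pa.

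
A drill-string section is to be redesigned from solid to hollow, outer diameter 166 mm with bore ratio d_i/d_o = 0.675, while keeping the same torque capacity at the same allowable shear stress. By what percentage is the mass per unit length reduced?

Equal τ_max and T ⇒ the solid shaft needs d_s³ = d_o³(1−k⁴), so d_s = 166·(1−0.675⁴)^(1/3) = 153.6 mm.
Area ratio A_h/A_s = d_o²(1−k²)/d_s² = (1−k²)/(1−k⁴)^(2/3) = 0.6357.
Mass saving = 1 − 0.6357 = 36.4 %.

36.4 %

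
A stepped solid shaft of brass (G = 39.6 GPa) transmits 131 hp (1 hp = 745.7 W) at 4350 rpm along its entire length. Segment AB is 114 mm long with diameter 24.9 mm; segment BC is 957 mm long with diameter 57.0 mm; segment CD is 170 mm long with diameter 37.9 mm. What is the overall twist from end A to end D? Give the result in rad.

ω = 2π·4350/60 = 455.5 rad/s, so T = P/ω = 131×745.7 / 455.5 = 214.4 N·m.
J_AB = π(0.0249)⁴/32 = 3.77×10^-8 m⁴; J_BC = π(0.0570)⁴/32 = 1.04×10^-6 m⁴; J_CD = π(0.0379)⁴/32 = 2.03×10^-7 m⁴.
θ = (T/G)·Σ L_i/J_i = (214.4/39.6×10⁹)·(0.114/3.77×10^-8 + 0.957/1.04×10^-6 + 0.170/2.03×10^-7) = 0.02590 rad.

0.0259 rad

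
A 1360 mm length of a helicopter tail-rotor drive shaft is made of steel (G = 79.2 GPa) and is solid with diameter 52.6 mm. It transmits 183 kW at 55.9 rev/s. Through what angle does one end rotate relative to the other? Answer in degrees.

ω = 2π·55.9 = 351.2 rad/s, so T = P/ω = 183×10³ / 351.2 = 521.0 N·m.
J = πd⁴/32 = π(0.0526)⁴/32 = 7.515×10^-7 m⁴.
θ = T·L/(G·J) = 521.0 × 1.36 / (79.2×10⁹ × 7.515×10^-7) = 0.01191 rad.

0.682°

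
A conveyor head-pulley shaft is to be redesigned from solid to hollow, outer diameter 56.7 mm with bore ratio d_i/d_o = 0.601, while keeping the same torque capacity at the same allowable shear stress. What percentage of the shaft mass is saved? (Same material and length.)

29.9 %

Equal τ_max and T ⇒ the solid shaft needs d_s³ = d_o³(1−k⁴), so d_s = 56.7·(1−0.601⁴)^(1/3) = 54.12 mm.
Area ratio A_h/A_s = d_o²(1−k²)/d_s² = (1−k²)/(1−k⁴)^(2/3) = 0.7012.
Mass saving = 1 − 0.7012 = 29.9 %.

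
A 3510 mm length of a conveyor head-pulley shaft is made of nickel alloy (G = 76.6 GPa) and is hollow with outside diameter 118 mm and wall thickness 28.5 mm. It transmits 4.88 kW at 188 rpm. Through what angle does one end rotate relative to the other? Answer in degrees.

0.0368°

ω = 2π·188/60 = 19.69 rad/s, so T = P/ω = 4.88×10³ / 19.69 = 247.9 N·m.
J = π(d_o⁴ − d_i⁴)/32 = π(0.118⁴ − 0.0610⁴)/32 = 1.767×10^-5 m⁴.
θ = T·L/(G·J) = 247.9 × 3.51 / (76.6×10⁹ × 1.767×10^-5) = 6.426×10^-4 rad.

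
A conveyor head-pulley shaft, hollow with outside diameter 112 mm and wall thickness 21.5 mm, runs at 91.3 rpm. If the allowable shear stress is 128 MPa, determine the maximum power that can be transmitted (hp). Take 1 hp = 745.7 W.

J = π(d_o⁴ − d_i⁴)/32 = π(0.112⁴ − 0.0690⁴)/32 = 1.322×10^-5 m⁴.
T_max = τ_allow·J/r = 1.28×10^8 × 1.322×10^-5 / 0.0560 = 30220 N·m.
ω = 2π·91.3/60 = 9.561 rad/s, so P_max = T_max·ω = 2.890×10^5 W.

388 hp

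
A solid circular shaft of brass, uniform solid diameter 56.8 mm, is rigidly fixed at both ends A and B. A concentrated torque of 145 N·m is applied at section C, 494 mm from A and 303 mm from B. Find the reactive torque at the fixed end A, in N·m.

With uniform GJ and both ends fixed, compatibility θ_AC = θ_CB gives T_A·a = T_B·b, together with T_A + T_B = T₀.
T_A = T₀·b/(a+b) = 145.0·303/797.0 = 55.13 N·m; T_B = 89.87 N·m.

55.1 N·m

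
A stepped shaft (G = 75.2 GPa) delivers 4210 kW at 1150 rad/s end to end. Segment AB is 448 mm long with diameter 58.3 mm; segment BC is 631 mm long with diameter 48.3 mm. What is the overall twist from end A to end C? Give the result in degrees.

4.40°

ω = 1150 rad/s, so T = P/ω = 4210×10³ / 1150 = 3661 N·m.
J_AB = π(0.0583)⁴/32 = 1.13×10^-6 m⁴; J_BC = π(0.0483)⁴/32 = 5.34×10^-7 m⁴.
θ = (T/G)·Σ L_i/J_i = (3661/75.2×10⁹)·(0.448/1.13×10^-6 + 0.631/5.34×10^-7) = 0.07672 rad.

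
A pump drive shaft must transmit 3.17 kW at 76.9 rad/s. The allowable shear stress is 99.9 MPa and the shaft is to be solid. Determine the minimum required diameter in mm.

ω = 76.9 rad/s, so T = P/ω = 3.17×10³ / 76.90 = 41.22 N·m.
For a solid shaft τ_max = 16T/(πd³), so d = (16T/(π τ_allow))^(1/3) = (16·41.22/(π·9.99×10^7))^(1/3) = 0.01281 m.

12.8 mm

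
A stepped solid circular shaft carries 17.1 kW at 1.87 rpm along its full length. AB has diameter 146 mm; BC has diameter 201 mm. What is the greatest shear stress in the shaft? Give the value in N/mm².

ω = 2π·1.87/60 = 0.1958 rad/s, so T = P/ω = 17.1×10³ / 0.1958 = 87320 N·m.
Under the same torque, τ_max = 16T/(πd³) is largest where d is smallest — segment AB (d = 146 mm).
τ_max = 16·87320/(π·(0.146)³) = 1.429×10^8 Pa.

143 N/mm²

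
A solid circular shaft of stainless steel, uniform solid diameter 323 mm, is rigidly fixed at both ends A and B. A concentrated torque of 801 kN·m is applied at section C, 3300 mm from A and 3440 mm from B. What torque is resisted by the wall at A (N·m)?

409000 N·m

With uniform GJ and both ends fixed, compatibility θ_AC = θ_CB gives T_A·a = T_B·b, together with T_A + T_B = T₀.
T_A = T₀·b/(a+b) = 801000·3440/6740 = 408800 N·m; T_B = 392200 N·m.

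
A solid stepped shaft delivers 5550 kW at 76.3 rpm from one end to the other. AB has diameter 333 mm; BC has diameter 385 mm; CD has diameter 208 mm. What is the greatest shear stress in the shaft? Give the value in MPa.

ω = 2π·76.3/60 = 7.990 rad/s, so T = P/ω = 5550×10³ / 7.990 = 694600 N·m.
Under the same torque, τ_max = 16T/(πd³) is largest where d is smallest — segment CD (d = 208 mm).
τ_max = 16·694600/(π·(0.208)³) = 3.931×10^8 Pa.

393 MPa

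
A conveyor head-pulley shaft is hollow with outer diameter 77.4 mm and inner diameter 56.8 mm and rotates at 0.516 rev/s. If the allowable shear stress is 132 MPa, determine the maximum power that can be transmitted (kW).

J = π(d_o⁴ − d_i⁴)/32 = π(0.0774⁴ − 0.0568⁴)/32 = 2.502×10^-6 m⁴.
T_max = τ_allow·J/r = 1.32×10^8 × 2.502×10^-6 / 0.0387 = 8532 N·m.
ω = 2π·0.516 = 3.242 rad/s, so P_max = T_max·ω = 2.766×10^4 W.

27.7 kW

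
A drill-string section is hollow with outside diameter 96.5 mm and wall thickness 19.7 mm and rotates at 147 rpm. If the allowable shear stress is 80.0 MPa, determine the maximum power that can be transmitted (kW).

J = π(d_o⁴ − d_i⁴)/32 = π(0.0965⁴ − 0.0571⁴)/32 = 7.470×10^-6 m⁴.
T_max = τ_allow·J/r = 8.00×10^7 × 7.470×10^-6 / 0.0483 = 12390 N·m.
ω = 2π·147/60 = 15.39 rad/s, so P_max = T_max·ω = 1.907×10^5 W.

191 kW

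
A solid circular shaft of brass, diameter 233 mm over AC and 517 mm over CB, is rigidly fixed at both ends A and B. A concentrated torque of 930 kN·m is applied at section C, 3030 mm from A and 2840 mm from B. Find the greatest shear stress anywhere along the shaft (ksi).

4.79 ksi

Compatibility: T_A·a/J_AC = T_B·b/J_CB with T_A + T_B = T₀.
J_AC = 2.89×10^-4 m⁴, J_CB = 7.01×10^-3 m⁴, so T_A = T₀·(J_AC/a)/((J_AC/a)+(J_CB/b)) = 34620 N·m, T_B = 895400 N·m.
τ in each portion: τ_AC = 1.39×10^7 Pa, τ_CB = 3.30×10^7 Pa; maximum is in CB.
τ_max = T_CB·r/J = 895400·0.259/7.01×10^-3 = 3.300×10^7 Pa.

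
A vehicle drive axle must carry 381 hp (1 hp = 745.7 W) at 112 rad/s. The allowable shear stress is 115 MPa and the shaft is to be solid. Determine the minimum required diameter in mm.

48.3 mm

ω = 112 rad/s, so T = P/ω = 381×745.7 / 112.0 = 2537 N·m.
For a solid shaft τ_max = 16T/(πd³), so d = (16T/(π τ_allow))^(1/3) = (16·2537/(π·1.15×10^8))^(1/3) = 0.04825 m.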